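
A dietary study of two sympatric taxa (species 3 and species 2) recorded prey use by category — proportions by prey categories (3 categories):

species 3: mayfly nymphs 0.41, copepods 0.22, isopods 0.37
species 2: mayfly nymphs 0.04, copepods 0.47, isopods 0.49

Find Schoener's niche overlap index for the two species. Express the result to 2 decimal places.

Σ|p₁ᵢ − p₂ᵢ| = 0.37 + 0.25 + 0.12 = 0.74
D = 1 − ½ × 0.74 = 1 − 0.370 = 0.6300

0.63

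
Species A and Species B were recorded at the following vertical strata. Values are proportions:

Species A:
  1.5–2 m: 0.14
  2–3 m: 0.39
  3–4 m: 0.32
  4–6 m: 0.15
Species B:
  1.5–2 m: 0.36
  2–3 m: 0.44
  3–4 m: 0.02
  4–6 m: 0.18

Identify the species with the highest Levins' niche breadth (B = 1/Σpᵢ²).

Species A

Σp_Aᵢ² = 0.14² + 0.39² + 0.32² + 0.15² = 0.0196 + 0.1521 + 0.1024 + 0.0225 = 0.2966
B_A = 1 / 0.2966 = 3.3715
Σp_Bᵢ² = 0.36² + 0.44² + 0.02² + 0.18² = 0.1296 + 0.1936 + 0.0004 + 0.0324 = 0.3560
B_B = 1 / 0.3560 = 2.8090
Highest B → broadest niche (most generalist): Species A (B = 3.37).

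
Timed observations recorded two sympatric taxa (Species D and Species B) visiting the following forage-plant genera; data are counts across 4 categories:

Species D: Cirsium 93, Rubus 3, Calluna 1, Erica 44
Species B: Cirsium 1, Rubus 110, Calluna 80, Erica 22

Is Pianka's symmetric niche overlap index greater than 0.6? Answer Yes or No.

Proportions for Species D (n=141): 93/141=0.6596, 3/141=0.0213, 1/141=0.0071, 44/141=0.3121
Proportions for Species B (n=213): 1/213=0.0047, 110/213=0.5164, 80/213=0.3756, 22/213=0.1033
Σ p₁ᵢp₂ᵢ = 0.003100 + 0.010999 + 0.002667 + 0.032240 = 0.049006
Σp_1ᵢ² = 0.6596² + 0.0213² + 0.0071² + 0.3121² = 0.435072 + 0.000454 + 0.000050 + 0.097406 = 0.532982
Σp_2ᵢ² = 0.0047² + 0.5164² + 0.3756² + 0.1033² = 0.000022 + 0.266669 + 0.141075 + 0.010671 = 0.418437
O = 0.049006 / √(0.532982 × 0.418437) = 0.049006 / 0.4722493 = 0.1038
O = 0.1038 < 0.6 → No.

No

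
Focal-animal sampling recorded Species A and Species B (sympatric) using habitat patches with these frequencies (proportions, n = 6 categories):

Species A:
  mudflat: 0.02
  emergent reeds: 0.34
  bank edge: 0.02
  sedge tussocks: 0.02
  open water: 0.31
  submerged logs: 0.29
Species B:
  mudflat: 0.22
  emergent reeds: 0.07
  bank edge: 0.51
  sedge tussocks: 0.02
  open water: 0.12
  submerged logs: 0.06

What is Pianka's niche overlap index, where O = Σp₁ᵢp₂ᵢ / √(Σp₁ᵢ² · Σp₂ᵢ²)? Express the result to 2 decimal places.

0.30

Σ p₁ᵢp₂ᵢ = 0.0044 + 0.0238 + 0.0102 + 0.0004 + 0.0372 + 0.0174 = 0.0934
Σp_1ᵢ² = 0.02² + 0.34² + 0.02² + 0.02² + 0.31² + 0.29² = 0.0004 + 0.1156 + 0.0004 + 0.0004 + 0.0961 + 0.0841 = 0.2970
Σp_2ᵢ² = 0.22² + 0.07² + 0.51² + 0.02² + 0.12² + 0.06² = 0.0484 + 0.0049 + 0.2601 + 0.0004 + 0.0144 + 0.0036 = 0.3318
O = 0.0934 / √(0.2970 × 0.3318) = 0.0934 / 0.31392 = 0.2975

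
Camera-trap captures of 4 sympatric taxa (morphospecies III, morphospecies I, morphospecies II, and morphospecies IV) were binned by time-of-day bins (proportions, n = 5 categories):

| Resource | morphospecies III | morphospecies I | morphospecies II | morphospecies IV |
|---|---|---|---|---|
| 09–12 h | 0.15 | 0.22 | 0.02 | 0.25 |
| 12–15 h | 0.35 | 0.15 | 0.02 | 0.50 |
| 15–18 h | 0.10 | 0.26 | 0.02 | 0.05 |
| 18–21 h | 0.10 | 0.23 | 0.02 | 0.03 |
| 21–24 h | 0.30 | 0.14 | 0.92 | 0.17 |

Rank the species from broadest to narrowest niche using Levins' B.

morphospecies I > morphospecies III > morphospecies IV > morphospecies II

Σp_IIIᵢ² = 0.15² + 0.35² + 0.10² + 0.10² + 0.30² = 0.0225 + 0.1225 + 0.0100 + 0.0100 + 0.0900 = 0.2550
B_III = 1 / 0.2550 = 3.9216
Σp_Iᵢ² = 0.22² + 0.15² + 0.26² + 0.23² + 0.14² = 0.0484 + 0.0225 + 0.0676 + 0.0529 + 0.0196 = 0.2110
B_I = 1 / 0.2110 = 4.7393
Σp_IIᵢ² = 0.02² + 0.02² + 0.02² + 0.02² + 0.92² = 0.0004 + 0.0004 + 0.0004 + 0.0004 + 0.8464 = 0.8480
B_II = 1 / 0.8480 = 1.1792
Σp_IVᵢ² = 0.25² + 0.50² + 0.05² + 0.03² + 0.17² = 0.0625 + 0.2500 + 0.0025 + 0.0009 + 0.0289 = 0.3448
B_IV = 1 / 0.3448 = 2.9002
Ranking by B (broadest → narrowest): morphospecies I (4.74) > morphospecies III (3.92) > morphospecies IV (2.90) > morphospecies II (1.18)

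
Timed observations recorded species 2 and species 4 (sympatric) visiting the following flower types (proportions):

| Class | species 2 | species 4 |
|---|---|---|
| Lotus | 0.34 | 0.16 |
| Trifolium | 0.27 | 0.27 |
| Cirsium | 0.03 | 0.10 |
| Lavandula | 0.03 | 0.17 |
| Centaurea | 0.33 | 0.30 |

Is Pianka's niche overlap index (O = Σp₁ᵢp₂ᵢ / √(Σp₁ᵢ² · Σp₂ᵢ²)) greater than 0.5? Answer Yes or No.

Σ p₁ᵢp₂ᵢ = 0.0544 + 0.0729 + 0.0030 + 0.0051 + 0.0990 = 0.2344
Σp_1ᵢ² = 0.34² + 0.27² + 0.03² + 0.03² + 0.33² = 0.1156 + 0.0729 + 0.0009 + 0.0009 + 0.1089 = 0.2992
Σp_2ᵢ² = 0.16² + 0.27² + 0.10² + 0.17² + 0.30² = 0.0256 + 0.0729 + 0.0100 + 0.0289 + 0.0900 = 0.2274
O = 0.2344 / √(0.2992 × 0.2274) = 0.2344 / 0.26084 = 0.8986
O = 0.8986 > 0.5 → Yes.

Yes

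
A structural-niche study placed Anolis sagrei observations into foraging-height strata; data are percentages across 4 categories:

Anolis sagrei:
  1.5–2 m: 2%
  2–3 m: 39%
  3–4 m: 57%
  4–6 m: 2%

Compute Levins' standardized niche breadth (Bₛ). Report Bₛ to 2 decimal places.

0.36

Convert percentages to proportions (divide by 100).
Σpᵢ² = 0.02² + 0.39² + 0.57² + 0.02² = 0.0004 + 0.1521 + 0.3249 + 0.0004 = 0.4778
B = 1 / 0.4778 = 2.0929
Bₛ = (B − 1)/(n − 1) = (2.0929 − 1)/(4 − 1) = 1.0929/3 = 0.3643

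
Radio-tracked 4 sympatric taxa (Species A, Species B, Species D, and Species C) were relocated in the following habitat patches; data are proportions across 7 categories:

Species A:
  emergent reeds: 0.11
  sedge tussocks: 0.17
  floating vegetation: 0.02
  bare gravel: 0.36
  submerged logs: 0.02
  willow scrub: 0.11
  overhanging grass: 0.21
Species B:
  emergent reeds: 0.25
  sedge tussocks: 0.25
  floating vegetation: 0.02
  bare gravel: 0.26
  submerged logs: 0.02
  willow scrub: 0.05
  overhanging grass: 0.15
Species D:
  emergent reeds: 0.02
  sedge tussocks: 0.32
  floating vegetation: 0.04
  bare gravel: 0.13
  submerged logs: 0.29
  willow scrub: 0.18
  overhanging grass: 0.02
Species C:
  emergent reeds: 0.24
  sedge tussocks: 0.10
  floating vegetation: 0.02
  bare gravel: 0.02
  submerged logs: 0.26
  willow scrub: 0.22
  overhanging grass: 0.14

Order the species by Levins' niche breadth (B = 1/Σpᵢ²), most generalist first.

Species C > Species B > Species A > Species D

Σp_Aᵢ² = 0.11² + 0.17² + 0.02² + 0.36² + 0.02² + 0.11² + 0.21² = 0.0121 + 0.0289 + 0.0004 + 0.1296 + 0.0004 + 0.0121 + 0.0441 = 0.2276
B_A = 1 / 0.2276 = 4.3937
Σp_Bᵢ² = 0.25² + 0.25² + 0.02² + 0.26² + 0.02² + 0.05² + 0.15² = 0.0625 + 0.0625 + 0.0004 + 0.0676 + 0.0004 + 0.0025 + 0.0225 = 0.2184
B_B = 1 / 0.2184 = 4.5788
Σp_Dᵢ² = 0.02² + 0.32² + 0.04² + 0.13² + 0.29² + 0.18² + 0.02² = 0.0004 + 0.1024 + 0.0016 + 0.0169 + 0.0841 + 0.0324 + 0.0004 = 0.2382
B_D = 1 / 0.2382 = 4.1982
Σp_Cᵢ² = 0.24² + 0.10² + 0.02² + 0.02² + 0.26² + 0.22² + 0.14² = 0.0576 + 0.0100 + 0.0004 + 0.0004 + 0.0676 + 0.0484 + 0.0196 = 0.2040
B_C = 1 / 0.2040 = 4.9020
Ranking by B (broadest → narrowest): Species C (4.90) > Species B (4.58) > Species A (4.39) > Species D (4.20)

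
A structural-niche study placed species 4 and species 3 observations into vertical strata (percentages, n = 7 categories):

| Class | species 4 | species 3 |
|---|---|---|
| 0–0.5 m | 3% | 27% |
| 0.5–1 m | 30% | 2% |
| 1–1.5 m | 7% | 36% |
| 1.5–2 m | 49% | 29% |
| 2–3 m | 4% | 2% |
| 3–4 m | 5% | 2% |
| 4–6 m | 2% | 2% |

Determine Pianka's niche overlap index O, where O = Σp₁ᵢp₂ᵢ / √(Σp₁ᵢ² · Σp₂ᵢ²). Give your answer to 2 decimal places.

Convert percentages to proportions (divide by 100).
Σ p₁ᵢp₂ᵢ = 0.0081 + 0.0060 + 0.0252 + 0.1421 + 0.0008 + 0.0010 + 0.0004 = 0.1836
Σp_1ᵢ² = 0.03² + 0.30² + 0.07² + 0.49² + 0.04² + 0.05² + 0.02² = 0.0009 + 0.0900 + 0.0049 + 0.2401 + 0.0016 + 0.0025 + 0.0004 = 0.3404
Σp_2ᵢ² = 0.27² + 0.02² + 0.36² + 0.29² + 0.02² + 0.02² + 0.02² = 0.0729 + 0.0004 + 0.1296 + 0.0841 + 0.0004 + 0.0004 + 0.0004 = 0.2882
O = 0.1836 / √(0.3404 × 0.2882) = 0.1836 / 0.31321 = 0.5862

0.59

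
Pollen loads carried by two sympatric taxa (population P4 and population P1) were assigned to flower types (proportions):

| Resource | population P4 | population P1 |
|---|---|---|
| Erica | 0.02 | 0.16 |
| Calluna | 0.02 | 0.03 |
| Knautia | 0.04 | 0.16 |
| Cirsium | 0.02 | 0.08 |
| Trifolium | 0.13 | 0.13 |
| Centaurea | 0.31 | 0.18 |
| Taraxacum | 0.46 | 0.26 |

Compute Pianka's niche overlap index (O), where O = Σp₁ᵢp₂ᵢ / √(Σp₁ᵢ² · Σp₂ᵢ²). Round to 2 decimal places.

0.85

Σ p₁ᵢp₂ᵢ = 0.0032 + 0.0006 + 0.0064 + 0.0016 + 0.0169 + 0.0558 + 0.1196 = 0.2041
Σp_1ᵢ² = 0.02² + 0.02² + 0.04² + 0.02² + 0.13² + 0.31² + 0.46² = 0.0004 + 0.0004 + 0.0016 + 0.0004 + 0.0169 + 0.0961 + 0.2116 = 0.3274
Σp_2ᵢ² = 0.16² + 0.03² + 0.16² + 0.08² + 0.13² + 0.18² + 0.26² = 0.0256 + 0.0009 + 0.0256 + 0.0064 + 0.0169 + 0.0324 + 0.0676 = 0.1754
O = 0.2041 / √(0.3274 × 0.1754) = 0.2041 / 0.23964 = 0.8517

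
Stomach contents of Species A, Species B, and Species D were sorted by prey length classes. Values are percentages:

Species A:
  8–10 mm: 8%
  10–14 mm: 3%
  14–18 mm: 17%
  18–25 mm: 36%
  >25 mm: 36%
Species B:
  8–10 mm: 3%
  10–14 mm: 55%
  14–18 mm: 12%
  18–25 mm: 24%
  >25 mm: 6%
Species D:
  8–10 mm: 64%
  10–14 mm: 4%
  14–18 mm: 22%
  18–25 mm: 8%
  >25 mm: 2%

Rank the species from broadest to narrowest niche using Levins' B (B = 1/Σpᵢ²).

Species A > Species B > Species D

Convert percentages to proportions (divide by 100).
Σp_Aᵢ² = 0.08² + 0.03² + 0.17² + 0.36² + 0.36² = 0.0064 + 0.0009 + 0.0289 + 0.1296 + 0.1296 = 0.2954
B_A = 1 / 0.2954 = 3.3852
Σp_Bᵢ² = 0.03² + 0.55² + 0.12² + 0.24² + 0.06² = 0.0009 + 0.3025 + 0.0144 + 0.0576 + 0.0036 = 0.3790
B_B = 1 / 0.3790 = 2.6385
Σp_Dᵢ² = 0.64² + 0.04² + 0.22² + 0.08² + 0.02² = 0.4096 + 0.0016 + 0.0484 + 0.0064 + 0.0004 = 0.4664
B_D = 1 / 0.4664 = 2.1441
Ranking by B (broadest → narrowest): Species A (3.39) > Species B (2.64) > Species D (2.14)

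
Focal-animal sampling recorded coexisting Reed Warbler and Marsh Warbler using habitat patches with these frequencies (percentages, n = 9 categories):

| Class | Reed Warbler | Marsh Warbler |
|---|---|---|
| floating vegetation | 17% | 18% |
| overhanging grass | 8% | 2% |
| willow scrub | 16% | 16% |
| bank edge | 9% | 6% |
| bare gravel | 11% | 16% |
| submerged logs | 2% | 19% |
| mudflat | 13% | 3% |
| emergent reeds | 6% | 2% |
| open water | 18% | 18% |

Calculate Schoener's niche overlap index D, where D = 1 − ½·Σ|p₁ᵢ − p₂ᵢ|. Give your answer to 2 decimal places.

Convert percentages to proportions (divide by 100).
Σ|p₁ᵢ − p₂ᵢ| = 0.01 + 0.06 + 0.00 + 0.03 + 0.05 + 0.17 + 0.10 + 0.04 + 0.00 = 0.46
D = 1 − ½ × 0.46 = 1 − 0.230 = 0.7700

0.77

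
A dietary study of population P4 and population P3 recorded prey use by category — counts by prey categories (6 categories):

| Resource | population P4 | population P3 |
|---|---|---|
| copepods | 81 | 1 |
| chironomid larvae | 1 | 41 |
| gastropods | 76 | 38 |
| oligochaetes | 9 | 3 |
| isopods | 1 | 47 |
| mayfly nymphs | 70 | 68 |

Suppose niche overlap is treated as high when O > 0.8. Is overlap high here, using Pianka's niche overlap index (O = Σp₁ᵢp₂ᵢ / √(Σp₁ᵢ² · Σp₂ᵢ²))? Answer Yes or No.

No

Proportions for population P4 (n=238): 81/238=0.3403, 1/238=0.0042, 76/238=0.3193, 9/238=0.0378, 1/238=0.0042, 70/238=0.2941
Proportions for population P3 (n=198): 1/198=0.0051, 41/198=0.2071, 38/198=0.1919, 3/198=0.0152, 47/198=0.2374, 68/198=0.3434
Σ p₁ᵢp₂ᵢ = 0.001736 + 0.000870 + 0.061274 + 0.000575 + 0.000997 + 0.100994 = 0.166446
Σp_1ᵢ² = 0.3403² + 0.0042² + 0.3193² + 0.0378² + 0.0042² + 0.2941² = 0.115804 + 0.000018 + 0.101952 + 0.001429 + 0.000018 + 0.086495 = 0.305716
Σp_2ᵢ² = 0.0051² + 0.2071² + 0.1919² + 0.0152² + 0.2374² + 0.3434² = 0.000026 + 0.042890 + 0.036826 + 0.000231 + 0.056359 + 0.117924 = 0.254256
O = 0.166446 / √(0.305716 × 0.254256) = 0.166446 / 0.2788012 = 0.5970
O = 0.5970 < 0.8 → No.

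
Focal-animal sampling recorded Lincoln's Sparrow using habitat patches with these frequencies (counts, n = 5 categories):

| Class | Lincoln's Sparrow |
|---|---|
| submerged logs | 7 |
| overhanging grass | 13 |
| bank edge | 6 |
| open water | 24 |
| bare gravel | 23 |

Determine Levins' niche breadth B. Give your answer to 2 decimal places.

Proportions for Lincoln's Sparrow (n=73): 7/73=0.0959, 13/73=0.1781, 6/73=0.0822, 24/73=0.3288, 23/73=0.3151
Σpᵢ² = 0.0959² + 0.1781² + 0.0822² + 0.3288² + 0.3151² = 0.009197 + 0.031720 + 0.006757 + 0.108109 + 0.099288 = 0.255071
B = 1 / 0.255071 = 3.9205

3.92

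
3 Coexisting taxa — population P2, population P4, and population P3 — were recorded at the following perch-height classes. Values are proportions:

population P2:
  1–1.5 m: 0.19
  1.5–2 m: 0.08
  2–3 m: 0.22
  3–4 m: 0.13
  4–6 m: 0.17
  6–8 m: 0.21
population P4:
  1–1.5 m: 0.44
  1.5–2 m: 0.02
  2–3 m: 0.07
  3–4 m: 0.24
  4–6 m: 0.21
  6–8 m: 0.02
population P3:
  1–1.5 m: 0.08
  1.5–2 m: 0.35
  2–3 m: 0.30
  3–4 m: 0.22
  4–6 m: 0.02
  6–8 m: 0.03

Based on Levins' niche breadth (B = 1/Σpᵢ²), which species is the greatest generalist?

Σp_P2ᵢ² = 0.19² + 0.08² + 0.22² + 0.13² + 0.17² + 0.21² = 0.0361 + 0.0064 + 0.0484 + 0.0169 + 0.0289 + 0.0441 = 0.1808
B_P2 = 1 / 0.1808 = 5.5310
Σp_P4ᵢ² = 0.44² + 0.02² + 0.07² + 0.24² + 0.21² + 0.02² = 0.1936 + 0.0004 + 0.0049 + 0.0576 + 0.0441 + 0.0004 = 0.3010
B_P4 = 1 / 0.3010 = 3.3223
Σp_P3ᵢ² = 0.08² + 0.35² + 0.30² + 0.22² + 0.02² + 0.03² = 0.0064 + 0.1225 + 0.0900 + 0.0484 + 0.0004 + 0.0009 = 0.2686
B_P3 = 1 / 0.2686 = 3.7230
Highest B → broadest niche (most generalist): population P2 (B = 5.53).

population P2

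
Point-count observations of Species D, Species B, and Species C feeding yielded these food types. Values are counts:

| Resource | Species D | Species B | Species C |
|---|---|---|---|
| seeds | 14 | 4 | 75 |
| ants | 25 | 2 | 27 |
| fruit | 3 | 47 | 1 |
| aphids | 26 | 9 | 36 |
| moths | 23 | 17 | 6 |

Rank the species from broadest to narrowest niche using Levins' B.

Species D > Species C > Species B

Proportions for Species D (n=91): 14/91=0.1538, 25/91=0.2747, 3/91=0.0330, 26/91=0.2857, 23/91=0.2527
Proportions for Species B (n=79): 4/79=0.0506, 2/79=0.0253, 47/79=0.5949, 9/79=0.1139, 17/79=0.2152
Proportions for Species C (n=145): 75/145=0.5172, 27/145=0.1862, 1/145=0.0069, 36/145=0.2483, 6/145=0.0414
Σp_Dᵢ² = 0.1538² + 0.2747² + 0.0330² + 0.2857² + 0.2527² = 0.023654 + 0.075460 + 0.001089 + 0.081624 + 0.063857 = 0.245684
B_D = 1 / 0.245684 = 4.0703
Σp_Bᵢ² = 0.0506² + 0.0253² + 0.5949² + 0.1139² + 0.2152² = 0.002560 + 0.000640 + 0.353906 + 0.012973 + 0.046311 = 0.416390
B_B = 1 / 0.416390 = 2.4016
Σp_Cᵢ² = 0.5172² + 0.1862² + 0.0069² + 0.2483² + 0.0414² = 0.267496 + 0.034670 + 0.000048 + 0.061653 + 0.001714 = 0.365581
B_C = 1 / 0.365581 = 2.7354
Ranking by B (broadest → narrowest): Species D (4.07) > Species C (2.74) > Species B (2.40)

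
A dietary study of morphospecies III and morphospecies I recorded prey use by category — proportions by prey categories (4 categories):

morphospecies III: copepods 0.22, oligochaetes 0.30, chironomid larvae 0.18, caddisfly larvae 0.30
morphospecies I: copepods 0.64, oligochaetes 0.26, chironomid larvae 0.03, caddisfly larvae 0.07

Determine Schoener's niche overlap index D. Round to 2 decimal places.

Σ|p₁ᵢ − p₂ᵢ| = 0.42 + 0.04 + 0.15 + 0.23 = 0.84
D = 1 − ½ × 0.84 = 1 − 0.420 = 0.5800

0.58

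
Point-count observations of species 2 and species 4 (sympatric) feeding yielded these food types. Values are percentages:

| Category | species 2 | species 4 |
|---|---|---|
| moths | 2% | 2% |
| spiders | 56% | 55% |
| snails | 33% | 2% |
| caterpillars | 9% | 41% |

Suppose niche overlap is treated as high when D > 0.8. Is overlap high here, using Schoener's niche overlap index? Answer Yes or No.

Convert percentages to proportions (divide by 100).
Σ|p₁ᵢ − p₂ᵢ| = 0.00 + 0.01 + 0.31 + 0.32 = 0.64
D = 1 − ½ × 0.64 = 1 − 0.320 = 0.6800
D = 0.6800 < 0.8 → No.

No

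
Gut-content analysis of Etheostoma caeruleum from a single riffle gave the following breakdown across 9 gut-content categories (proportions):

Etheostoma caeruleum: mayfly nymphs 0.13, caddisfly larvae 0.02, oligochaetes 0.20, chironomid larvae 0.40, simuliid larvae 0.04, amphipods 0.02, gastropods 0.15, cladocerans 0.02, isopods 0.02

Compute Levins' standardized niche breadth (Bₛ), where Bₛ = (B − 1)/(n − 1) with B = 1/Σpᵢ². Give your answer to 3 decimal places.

0.390

Σpᵢ² = 0.13² + 0.02² + 0.20² + 0.40² + 0.04² + 0.02² + 0.15² + 0.02² + 0.02² = 0.0169 + 0.0004 + 0.0400 + 0.1600 + 0.0016 + 0.0004 + 0.0225 + 0.0004 + 0.0004 = 0.2426
B = 1 / 0.2426 = 4.12201
Bₛ = (B − 1)/(n − 1) = (4.12201 − 1)/(9 − 1) = 3.12201/8 = 0.39025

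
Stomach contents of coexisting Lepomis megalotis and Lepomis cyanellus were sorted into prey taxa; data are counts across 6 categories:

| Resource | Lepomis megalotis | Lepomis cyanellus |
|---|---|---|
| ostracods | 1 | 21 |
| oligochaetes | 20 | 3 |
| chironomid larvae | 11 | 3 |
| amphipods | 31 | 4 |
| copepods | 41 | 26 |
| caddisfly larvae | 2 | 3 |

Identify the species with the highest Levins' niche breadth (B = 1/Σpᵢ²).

Lepomis megalotis

Proportions for Lepomis megalotis (n=106): 1/106=0.0094, 20/106=0.1887, 11/106=0.1038, 31/106=0.2925, 41/106=0.3868, 2/106=0.0189
Proportions for Lepomis cyanellus (n=60): 21/60=0.3500, 3/60=0.0500, 3/60=0.0500, 4/60=0.0667, 26/60=0.4333, 3/60=0.0500
Σp_megaᵢ² = 0.0094² + 0.1887² + 0.1038² + 0.2925² + 0.3868² + 0.0189² = 0.000088 + 0.035608 + 0.010774 + 0.085556 + 0.149614 + 0.000357 = 0.281997
B_mega = 1 / 0.281997 = 3.5461
Σp_cyanᵢ² = 0.3500² + 0.0500² + 0.0500² + 0.0667² + 0.4333² + 0.0500² = 0.122500 + 0.002500 + 0.002500 + 0.004449 + 0.187749 + 0.002500 = 0.322198
B_cyan = 1 / 0.322198 = 3.1037
Highest B → broadest niche (most generalist): Lepomis megalotis (B = 3.55).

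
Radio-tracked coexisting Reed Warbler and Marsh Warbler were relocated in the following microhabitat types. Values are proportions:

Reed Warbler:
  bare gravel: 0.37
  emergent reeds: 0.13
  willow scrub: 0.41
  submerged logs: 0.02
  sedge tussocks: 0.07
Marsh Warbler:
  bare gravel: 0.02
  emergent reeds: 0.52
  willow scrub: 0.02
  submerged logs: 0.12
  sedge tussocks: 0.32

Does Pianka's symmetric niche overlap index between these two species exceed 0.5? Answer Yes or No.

Σ p₁ᵢp₂ᵢ = 0.0074 + 0.0676 + 0.0082 + 0.0024 + 0.0224 = 0.1080
Σp_1ᵢ² = 0.37² + 0.13² + 0.41² + 0.02² + 0.07² = 0.1369 + 0.0169 + 0.1681 + 0.0004 + 0.0049 = 0.3272
Σp_2ᵢ² = 0.02² + 0.52² + 0.02² + 0.12² + 0.32² = 0.0004 + 0.2704 + 0.0004 + 0.0144 + 0.1024 = 0.3880
O = 0.1080 / √(0.3272 × 0.3880) = 0.1080 / 0.35631 = 0.3031
O = 0.3031 < 0.5 → No.

No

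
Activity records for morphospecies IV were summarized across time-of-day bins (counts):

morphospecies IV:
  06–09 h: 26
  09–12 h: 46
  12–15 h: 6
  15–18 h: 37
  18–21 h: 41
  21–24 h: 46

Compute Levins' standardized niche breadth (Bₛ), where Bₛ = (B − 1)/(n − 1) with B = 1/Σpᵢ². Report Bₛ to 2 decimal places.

Proportions for morphospecies IV (n=202): 26/202=0.1287, 46/202=0.2277, 6/202=0.0297, 37/202=0.1832, 41/202=0.2030, 46/202=0.2277
Σpᵢ² = 0.1287² + 0.2277² + 0.0297² + 0.1832² + 0.2030² + 0.2277² = 0.016564 + 0.051847 + 0.000882 + 0.033562 + 0.041209 + 0.051847 = 0.195911
B = 1 / 0.195911 = 5.1044
Bₛ = (B − 1)/(n − 1) = (5.1044 − 1)/(6 − 1) = 4.1044/5 = 0.8209

0.82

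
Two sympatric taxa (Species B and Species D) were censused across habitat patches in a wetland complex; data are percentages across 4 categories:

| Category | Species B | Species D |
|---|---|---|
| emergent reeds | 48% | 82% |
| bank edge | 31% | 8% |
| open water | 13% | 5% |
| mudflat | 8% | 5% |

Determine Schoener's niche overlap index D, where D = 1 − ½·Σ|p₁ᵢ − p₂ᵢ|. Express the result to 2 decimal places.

0.66

Convert percentages to proportions (divide by 100).
Σ|p₁ᵢ − p₂ᵢ| = 0.34 + 0.23 + 0.08 + 0.03 = 0.68
D = 1 − ½ × 0.68 = 1 − 0.340 = 0.6600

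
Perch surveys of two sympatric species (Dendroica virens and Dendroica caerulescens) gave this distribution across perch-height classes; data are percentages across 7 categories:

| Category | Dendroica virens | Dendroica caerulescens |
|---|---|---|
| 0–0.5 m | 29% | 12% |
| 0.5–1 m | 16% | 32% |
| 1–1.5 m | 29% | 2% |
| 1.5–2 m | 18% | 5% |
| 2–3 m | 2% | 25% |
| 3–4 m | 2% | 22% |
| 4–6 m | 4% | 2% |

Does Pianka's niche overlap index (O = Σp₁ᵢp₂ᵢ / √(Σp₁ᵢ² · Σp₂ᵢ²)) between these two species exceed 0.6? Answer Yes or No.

No

Convert percentages to proportions (divide by 100).
Σ p₁ᵢp₂ᵢ = 0.0348 + 0.0512 + 0.0058 + 0.0090 + 0.0050 + 0.0044 + 0.0008 = 0.1110
Σp_1ᵢ² = 0.29² + 0.16² + 0.29² + 0.18² + 0.02² + 0.02² + 0.04² = 0.0841 + 0.0256 + 0.0841 + 0.0324 + 0.0004 + 0.0004 + 0.0016 = 0.2286
Σp_2ᵢ² = 0.12² + 0.32² + 0.02² + 0.05² + 0.25² + 0.22² + 0.02² = 0.0144 + 0.1024 + 0.0004 + 0.0025 + 0.0625 + 0.0484 + 0.0004 = 0.2310
O = 0.1110 / √(0.2286 × 0.2310) = 0.1110 / 0.22980 = 0.4830
O = 0.4830 < 0.6 → No.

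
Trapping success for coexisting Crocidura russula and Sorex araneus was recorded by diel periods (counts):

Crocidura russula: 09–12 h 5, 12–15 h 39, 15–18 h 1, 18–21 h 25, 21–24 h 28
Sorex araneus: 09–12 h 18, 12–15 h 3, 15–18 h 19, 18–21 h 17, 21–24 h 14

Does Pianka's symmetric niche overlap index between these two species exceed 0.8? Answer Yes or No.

Proportions for Crocidura russula (n=98): 5/98=0.0510, 39/98=0.3980, 1/98=0.0102, 25/98=0.2551, 28/98=0.2857
Proportions for Sorex araneus (n=71): 18/71=0.2535, 3/71=0.0423, 19/71=0.2676, 17/71=0.2394, 14/71=0.1972
Σ p₁ᵢp₂ᵢ = 0.012929 + 0.016835 + 0.002730 + 0.061071 + 0.056340 = 0.149905
Σp_1ᵢ² = 0.0510² + 0.3980² + 0.0102² + 0.2551² + 0.2857² = 0.002601 + 0.158404 + 0.000104 + 0.065076 + 0.081624 = 0.307809
Σp_2ᵢ² = 0.2535² + 0.0423² + 0.2676² + 0.2394² + 0.1972² = 0.064262 + 0.001789 + 0.071610 + 0.057312 + 0.038888 = 0.233861
O = 0.149905 / √(0.307809 × 0.233861) = 0.149905 / 0.2682993 = 0.5587
O = 0.5587 < 0.8 → No.

No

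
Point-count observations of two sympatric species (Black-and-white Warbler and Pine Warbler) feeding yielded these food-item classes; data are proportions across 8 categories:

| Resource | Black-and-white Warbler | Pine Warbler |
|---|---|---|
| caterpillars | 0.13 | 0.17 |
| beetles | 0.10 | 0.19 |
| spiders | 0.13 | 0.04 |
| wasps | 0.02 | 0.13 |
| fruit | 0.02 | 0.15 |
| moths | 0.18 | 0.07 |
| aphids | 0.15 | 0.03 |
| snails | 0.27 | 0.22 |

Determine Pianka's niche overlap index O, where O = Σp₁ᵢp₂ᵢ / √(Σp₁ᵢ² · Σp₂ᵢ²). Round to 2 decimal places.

Σ p₁ᵢp₂ᵢ = 0.0221 + 0.0190 + 0.0052 + 0.0026 + 0.0030 + 0.0126 + 0.0045 + 0.0594 = 0.1284
Σp_1ᵢ² = 0.13² + 0.10² + 0.13² + 0.02² + 0.02² + 0.18² + 0.15² + 0.27² = 0.0169 + 0.0100 + 0.0169 + 0.0004 + 0.0004 + 0.0324 + 0.0225 + 0.0729 = 0.1724
Σp_2ᵢ² = 0.17² + 0.19² + 0.04² + 0.13² + 0.15² + 0.07² + 0.03² + 0.22² = 0.0289 + 0.0361 + 0.0016 + 0.0169 + 0.0225 + 0.0049 + 0.0009 + 0.0484 = 0.1602
O = 0.1284 / √(0.1724 × 0.1602) = 0.1284 / 0.16619 = 0.7726

0.77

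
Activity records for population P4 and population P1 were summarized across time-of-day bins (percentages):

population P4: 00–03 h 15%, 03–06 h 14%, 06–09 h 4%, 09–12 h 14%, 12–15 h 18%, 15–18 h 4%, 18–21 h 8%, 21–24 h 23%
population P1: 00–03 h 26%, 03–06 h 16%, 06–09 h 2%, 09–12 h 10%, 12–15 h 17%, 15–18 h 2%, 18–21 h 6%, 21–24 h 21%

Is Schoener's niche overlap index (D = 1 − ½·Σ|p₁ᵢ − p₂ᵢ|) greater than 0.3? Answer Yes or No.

Yes

Convert percentages to proportions (divide by 100).
Σ|p₁ᵢ − p₂ᵢ| = 0.11 + 0.02 + 0.02 + 0.04 + 0.01 + 0.02 + 0.02 + 0.02 = 0.26
D = 1 − ½ × 0.26 = 1 − 0.130 = 0.8700
D = 0.8700 > 0.3 → Yes.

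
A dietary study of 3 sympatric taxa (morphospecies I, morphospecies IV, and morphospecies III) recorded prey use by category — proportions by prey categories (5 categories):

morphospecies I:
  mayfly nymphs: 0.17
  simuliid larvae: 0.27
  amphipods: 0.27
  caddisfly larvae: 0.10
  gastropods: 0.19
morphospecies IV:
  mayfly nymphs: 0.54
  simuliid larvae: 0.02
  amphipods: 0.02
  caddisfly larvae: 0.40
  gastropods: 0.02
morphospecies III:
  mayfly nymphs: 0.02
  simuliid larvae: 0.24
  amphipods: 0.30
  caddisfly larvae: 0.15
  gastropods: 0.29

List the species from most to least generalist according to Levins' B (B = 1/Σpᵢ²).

morphospecies I > morphospecies III > morphospecies IV

Σp_Iᵢ² = 0.17² + 0.27² + 0.27² + 0.10² + 0.19² = 0.0289 + 0.0729 + 0.0729 + 0.0100 + 0.0361 = 0.2208
B_I = 1 / 0.2208 = 4.5290
Σp_IVᵢ² = 0.54² + 0.02² + 0.02² + 0.40² + 0.02² = 0.2916 + 0.0004 + 0.0004 + 0.1600 + 0.0004 = 0.4528
B_IV = 1 / 0.4528 = 2.2085
Σp_IIIᵢ² = 0.02² + 0.24² + 0.30² + 0.15² + 0.29² = 0.0004 + 0.0576 + 0.0900 + 0.0225 + 0.0841 = 0.2546
B_III = 1 / 0.2546 = 3.9277
Ranking by B (broadest → narrowest): morphospecies I (4.53) > morphospecies III (3.93) > morphospecies IV (2.21)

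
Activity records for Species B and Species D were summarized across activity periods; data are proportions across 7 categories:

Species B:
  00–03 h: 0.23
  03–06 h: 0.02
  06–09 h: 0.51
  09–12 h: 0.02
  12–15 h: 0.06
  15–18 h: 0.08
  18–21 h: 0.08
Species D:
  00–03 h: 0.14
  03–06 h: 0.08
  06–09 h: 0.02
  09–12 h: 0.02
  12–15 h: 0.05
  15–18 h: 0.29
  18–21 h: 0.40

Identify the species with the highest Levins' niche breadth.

Species D

Σp_Bᵢ² = 0.23² + 0.02² + 0.51² + 0.02² + 0.06² + 0.08² + 0.08² = 0.0529 + 0.0004 + 0.2601 + 0.0004 + 0.0036 + 0.0064 + 0.0064 = 0.3302
B_B = 1 / 0.3302 = 3.0285
Σp_Dᵢ² = 0.14² + 0.08² + 0.02² + 0.02² + 0.05² + 0.29² + 0.40² = 0.0196 + 0.0064 + 0.0004 + 0.0004 + 0.0025 + 0.0841 + 0.1600 = 0.2734
B_D = 1 / 0.2734 = 3.6576
Highest B → broadest niche (most generalist): Species D (B = 3.66).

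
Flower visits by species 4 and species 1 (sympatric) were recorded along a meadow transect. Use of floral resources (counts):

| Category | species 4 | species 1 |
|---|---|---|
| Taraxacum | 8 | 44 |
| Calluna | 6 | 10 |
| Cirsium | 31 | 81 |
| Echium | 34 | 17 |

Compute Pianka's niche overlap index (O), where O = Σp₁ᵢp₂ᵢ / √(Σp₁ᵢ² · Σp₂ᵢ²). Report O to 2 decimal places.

0.79

Proportions for species 4 (n=79): 8/79=0.1013, 6/79=0.0759, 31/79=0.3924, 34/79=0.4304
Proportions for species 1 (n=152): 44/152=0.2895, 10/152=0.0658, 81/152=0.5329, 17/152=0.1118
Σ p₁ᵢp₂ᵢ = 0.029326 + 0.004994 + 0.209110 + 0.048119 = 0.291549
Σp_1ᵢ² = 0.1013² + 0.0759² + 0.3924² + 0.4304² = 0.010262 + 0.005761 + 0.153978 + 0.185244 = 0.355245
Σp_2ᵢ² = 0.2895² + 0.0658² + 0.5329² + 0.1118² = 0.083810 + 0.004330 + 0.283982 + 0.012499 = 0.384621
O = 0.291549 / √(0.355245 × 0.384621) = 0.291549 / 0.3696413 = 0.7887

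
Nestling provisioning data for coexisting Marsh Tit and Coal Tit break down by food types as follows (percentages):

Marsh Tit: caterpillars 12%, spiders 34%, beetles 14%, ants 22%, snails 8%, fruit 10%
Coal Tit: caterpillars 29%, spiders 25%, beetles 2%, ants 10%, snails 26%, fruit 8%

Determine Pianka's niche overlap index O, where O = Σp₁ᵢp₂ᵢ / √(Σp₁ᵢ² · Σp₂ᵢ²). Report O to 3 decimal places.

0.779

Convert percentages to proportions (divide by 100).
Σ p₁ᵢp₂ᵢ = 0.0348 + 0.0850 + 0.0028 + 0.0220 + 0.0208 + 0.0080 = 0.1734
Σp_1ᵢ² = 0.12² + 0.34² + 0.14² + 0.22² + 0.08² + 0.10² = 0.0144 + 0.1156 + 0.0196 + 0.0484 + 0.0064 + 0.0100 = 0.2144
Σp_2ᵢ² = 0.29² + 0.25² + 0.02² + 0.10² + 0.26² + 0.08² = 0.0841 + 0.0625 + 0.0004 + 0.0100 + 0.0676 + 0.0064 = 0.2310
O = 0.1734 / √(0.2144 × 0.2310) = 0.1734 / 0.222545 = 0.77917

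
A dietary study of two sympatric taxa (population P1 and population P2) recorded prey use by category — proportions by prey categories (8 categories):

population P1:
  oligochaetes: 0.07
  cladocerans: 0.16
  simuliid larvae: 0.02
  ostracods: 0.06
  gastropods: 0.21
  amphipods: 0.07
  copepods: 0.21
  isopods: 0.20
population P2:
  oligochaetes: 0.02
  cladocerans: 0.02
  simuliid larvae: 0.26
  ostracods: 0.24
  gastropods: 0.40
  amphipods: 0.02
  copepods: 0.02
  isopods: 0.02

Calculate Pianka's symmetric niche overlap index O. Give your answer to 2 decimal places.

Σ p₁ᵢp₂ᵢ = 0.0014 + 0.0032 + 0.0052 + 0.0144 + 0.0840 + 0.0014 + 0.0042 + 0.0040 = 0.1178
Σp_1ᵢ² = 0.07² + 0.16² + 0.02² + 0.06² + 0.21² + 0.07² + 0.21² + 0.20² = 0.0049 + 0.0256 + 0.0004 + 0.0036 + 0.0441 + 0.0049 + 0.0441 + 0.0400 = 0.1676
Σp_2ᵢ² = 0.02² + 0.02² + 0.26² + 0.24² + 0.40² + 0.02² + 0.02² + 0.02² = 0.0004 + 0.0004 + 0.0676 + 0.0576 + 0.1600 + 0.0004 + 0.0004 + 0.0004 = 0.2872
O = 0.1178 / √(0.1676 × 0.2872) = 0.1178 / 0.21940 = 0.5369

0.54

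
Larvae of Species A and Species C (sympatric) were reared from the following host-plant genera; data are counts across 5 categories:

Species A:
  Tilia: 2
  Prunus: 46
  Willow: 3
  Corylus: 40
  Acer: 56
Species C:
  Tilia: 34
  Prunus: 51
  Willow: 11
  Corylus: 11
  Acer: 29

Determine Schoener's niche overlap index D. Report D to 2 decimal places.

Proportions for Species A (n=147): 2/147=0.0136, 46/147=0.3129, 3/147=0.0204, 40/147=0.2721, 56/147=0.3810
Proportions for Species C (n=136): 34/136=0.2500, 51/136=0.3750, 11/136=0.0809, 11/136=0.0809, 29/136=0.2132
Σ|p₁ᵢ − p₂ᵢ| = 0.2364 + 0.0621 + 0.0605 + 0.1912 + 0.1678 = 0.7180
D = 1 − ½ × 0.7180 = 1 − 0.35900 = 0.64100

0.64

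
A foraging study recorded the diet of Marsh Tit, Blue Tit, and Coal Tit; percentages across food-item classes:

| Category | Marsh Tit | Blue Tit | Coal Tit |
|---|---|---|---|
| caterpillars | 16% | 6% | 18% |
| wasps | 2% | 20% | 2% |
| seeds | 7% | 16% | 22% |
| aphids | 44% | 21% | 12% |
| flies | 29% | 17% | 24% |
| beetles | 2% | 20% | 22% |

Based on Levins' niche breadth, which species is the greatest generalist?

Blue Tit

Convert percentages to proportions (divide by 100).
Σp_Marsᵢ² = 0.16² + 0.02² + 0.07² + 0.44² + 0.29² + 0.02² = 0.0256 + 0.0004 + 0.0049 + 0.1936 + 0.0841 + 0.0004 = 0.3090
B_Mars = 1 / 0.3090 = 3.2362
Σp_Blueᵢ² = 0.06² + 0.20² + 0.16² + 0.21² + 0.17² + 0.20² = 0.0036 + 0.0400 + 0.0256 + 0.0441 + 0.0289 + 0.0400 = 0.1822
B_Blue = 1 / 0.1822 = 5.4885
Σp_Coalᵢ² = 0.18² + 0.02² + 0.22² + 0.12² + 0.24² + 0.22² = 0.0324 + 0.0004 + 0.0484 + 0.0144 + 0.0576 + 0.0484 = 0.2016
B_Coal = 1 / 0.2016 = 4.9603
Highest B → broadest niche (most generalist): Blue Tit (B = 5.49).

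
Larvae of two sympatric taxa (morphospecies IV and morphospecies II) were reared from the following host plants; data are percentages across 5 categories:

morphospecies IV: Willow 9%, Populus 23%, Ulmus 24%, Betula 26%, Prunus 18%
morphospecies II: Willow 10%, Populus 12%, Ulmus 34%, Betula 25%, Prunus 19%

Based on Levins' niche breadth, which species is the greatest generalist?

morphospecies IV

Convert percentages to proportions (divide by 100).
Σp_IVᵢ² = 0.09² + 0.23² + 0.24² + 0.26² + 0.18² = 0.0081 + 0.0529 + 0.0576 + 0.0676 + 0.0324 = 0.2186
B_IV = 1 / 0.2186 = 4.5746
Σp_IIᵢ² = 0.10² + 0.12² + 0.34² + 0.25² + 0.19² = 0.0100 + 0.0144 + 0.1156 + 0.0625 + 0.0361 = 0.2386
B_II = 1 / 0.2386 = 4.1911
Highest B → broadest niche (most generalist): morphospecies IV (B = 4.57).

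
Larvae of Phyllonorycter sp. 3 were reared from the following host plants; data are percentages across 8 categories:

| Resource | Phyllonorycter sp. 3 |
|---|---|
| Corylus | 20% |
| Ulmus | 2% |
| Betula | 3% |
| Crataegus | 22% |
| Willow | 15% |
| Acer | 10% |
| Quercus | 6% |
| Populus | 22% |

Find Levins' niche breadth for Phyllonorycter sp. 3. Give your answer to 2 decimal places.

5.74

Convert percentages to proportions (divide by 100).
Σpᵢ² = 0.20² + 0.02² + 0.03² + 0.22² + 0.15² + 0.10² + 0.06² + 0.22² = 0.0400 + 0.0004 + 0.0009 + 0.0484 + 0.0225 + 0.0100 + 0.0036 + 0.0484 = 0.1742
B = 1 / 0.1742 = 5.7405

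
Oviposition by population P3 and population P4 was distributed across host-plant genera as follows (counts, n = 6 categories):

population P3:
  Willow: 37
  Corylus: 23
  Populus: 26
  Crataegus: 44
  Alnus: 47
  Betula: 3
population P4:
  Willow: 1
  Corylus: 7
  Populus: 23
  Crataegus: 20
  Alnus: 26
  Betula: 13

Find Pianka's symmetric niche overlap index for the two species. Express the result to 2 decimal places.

0.84

Proportions for population P3 (n=180): 37/180=0.2056, 23/180=0.1278, 26/180=0.1444, 44/180=0.2444, 47/180=0.2611, 3/180=0.0167
Proportions for population P4 (n=90): 1/90=0.0111, 7/90=0.0778, 23/90=0.2556, 20/90=0.2222, 26/90=0.2889, 13/90=0.1444
Σ p₁ᵢp₂ᵢ = 0.002282 + 0.009943 + 0.036909 + 0.054306 + 0.075432 + 0.002411 = 0.181283
Σp_1ᵢ² = 0.2056² + 0.1278² + 0.1444² + 0.2444² + 0.2611² + 0.0167² = 0.042271 + 0.016333 + 0.020851 + 0.059731 + 0.068173 + 0.000279 = 0.207638
Σp_2ᵢ² = 0.0111² + 0.0778² + 0.2556² + 0.2222² + 0.2889² + 0.1444² = 0.000123 + 0.006053 + 0.065331 + 0.049373 + 0.083463 + 0.020851 = 0.225194
O = 0.181283 / √(0.207638 × 0.225194) = 0.181283 / 0.2162379 = 0.8383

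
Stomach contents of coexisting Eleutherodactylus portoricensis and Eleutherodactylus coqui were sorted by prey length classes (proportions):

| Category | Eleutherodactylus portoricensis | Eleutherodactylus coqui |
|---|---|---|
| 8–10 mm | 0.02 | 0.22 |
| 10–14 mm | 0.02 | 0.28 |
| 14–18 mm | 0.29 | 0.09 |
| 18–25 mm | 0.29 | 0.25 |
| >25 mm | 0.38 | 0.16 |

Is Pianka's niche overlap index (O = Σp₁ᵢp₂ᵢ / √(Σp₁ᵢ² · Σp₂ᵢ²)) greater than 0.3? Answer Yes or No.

Yes

Σ p₁ᵢp₂ᵢ = 0.0044 + 0.0056 + 0.0261 + 0.0725 + 0.0608 = 0.1694
Σp_1ᵢ² = 0.02² + 0.02² + 0.29² + 0.29² + 0.38² = 0.0004 + 0.0004 + 0.0841 + 0.0841 + 0.1444 = 0.3134
Σp_2ᵢ² = 0.22² + 0.28² + 0.09² + 0.25² + 0.16² = 0.0484 + 0.0784 + 0.0081 + 0.0625 + 0.0256 = 0.2230
O = 0.1694 / √(0.3134 × 0.2230) = 0.1694 / 0.26436 = 0.6408
O = 0.6408 > 0.3 → Yes.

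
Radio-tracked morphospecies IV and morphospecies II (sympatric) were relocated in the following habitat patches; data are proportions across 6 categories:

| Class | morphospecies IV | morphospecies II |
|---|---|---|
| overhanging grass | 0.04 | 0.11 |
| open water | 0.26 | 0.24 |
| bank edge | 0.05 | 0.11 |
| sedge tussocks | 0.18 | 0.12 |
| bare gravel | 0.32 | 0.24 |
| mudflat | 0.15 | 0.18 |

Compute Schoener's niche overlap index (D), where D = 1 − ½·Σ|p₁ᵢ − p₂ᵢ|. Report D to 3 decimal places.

0.840

Σ|p₁ᵢ − p₂ᵢ| = 0.07 + 0.02 + 0.06 + 0.06 + 0.08 + 0.03 = 0.32
D = 1 − ½ × 0.32 = 1 − 0.160 = 0.84000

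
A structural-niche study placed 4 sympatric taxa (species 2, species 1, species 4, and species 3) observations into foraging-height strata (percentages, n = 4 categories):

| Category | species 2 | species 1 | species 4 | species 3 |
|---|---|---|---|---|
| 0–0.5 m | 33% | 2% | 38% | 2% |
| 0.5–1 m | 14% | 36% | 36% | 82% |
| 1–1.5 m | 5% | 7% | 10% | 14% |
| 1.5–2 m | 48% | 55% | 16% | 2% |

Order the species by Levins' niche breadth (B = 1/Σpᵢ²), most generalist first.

species 4 > species 2 > species 1 > species 3

Convert percentages to proportions (divide by 100).
Σp_2ᵢ² = 0.33² + 0.14² + 0.05² + 0.48² = 0.1089 + 0.0196 + 0.0025 + 0.2304 = 0.3614
B_2 = 1 / 0.3614 = 2.7670
Σp_1ᵢ² = 0.02² + 0.36² + 0.07² + 0.55² = 0.0004 + 0.1296 + 0.0049 + 0.3025 = 0.4374
B_1 = 1 / 0.4374 = 2.2862
Σp_4ᵢ² = 0.38² + 0.36² + 0.10² + 0.16² = 0.1444 + 0.1296 + 0.0100 + 0.0256 = 0.3096
B_4 = 1 / 0.3096 = 3.2300
Σp_3ᵢ² = 0.02² + 0.82² + 0.14² + 0.02² = 0.0004 + 0.6724 + 0.0196 + 0.0004 = 0.6928
B_3 = 1 / 0.6928 = 1.4434
Ranking by B (broadest → narrowest): species 4 (3.23) > species 2 (2.77) > species 1 (2.29) > species 3 (1.44)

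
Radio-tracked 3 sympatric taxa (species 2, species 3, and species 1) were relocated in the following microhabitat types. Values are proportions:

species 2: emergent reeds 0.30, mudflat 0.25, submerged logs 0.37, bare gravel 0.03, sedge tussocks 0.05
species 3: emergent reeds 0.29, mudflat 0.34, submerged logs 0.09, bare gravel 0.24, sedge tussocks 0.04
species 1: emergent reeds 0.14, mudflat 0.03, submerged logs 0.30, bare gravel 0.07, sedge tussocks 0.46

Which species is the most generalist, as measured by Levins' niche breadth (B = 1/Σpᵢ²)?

species 3

Σp_2ᵢ² = 0.30² + 0.25² + 0.37² + 0.03² + 0.05² = 0.0900 + 0.0625 + 0.1369 + 0.0009 + 0.0025 = 0.2928
B_2 = 1 / 0.2928 = 3.4153
Σp_3ᵢ² = 0.29² + 0.34² + 0.09² + 0.24² + 0.04² = 0.0841 + 0.1156 + 0.0081 + 0.0576 + 0.0016 = 0.2670
B_3 = 1 / 0.2670 = 3.7453
Σp_1ᵢ² = 0.14² + 0.03² + 0.30² + 0.07² + 0.46² = 0.0196 + 0.0009 + 0.0900 + 0.0049 + 0.2116 = 0.3270
B_1 = 1 / 0.3270 = 3.0581
Highest B → broadest niche (most generalist): species 3 (B = 3.75).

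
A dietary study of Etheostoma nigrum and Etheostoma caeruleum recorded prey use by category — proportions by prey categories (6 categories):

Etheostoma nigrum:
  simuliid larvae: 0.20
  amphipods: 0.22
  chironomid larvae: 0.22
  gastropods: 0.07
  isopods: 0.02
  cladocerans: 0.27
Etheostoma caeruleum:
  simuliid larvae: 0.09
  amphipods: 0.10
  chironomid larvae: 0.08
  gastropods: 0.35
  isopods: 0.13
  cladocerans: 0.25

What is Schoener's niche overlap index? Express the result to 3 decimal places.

0.610

Σ|p₁ᵢ − p₂ᵢ| = 0.11 + 0.12 + 0.14 + 0.28 + 0.11 + 0.02 = 0.78
D = 1 − ½ × 0.78 = 1 − 0.390 = 0.61000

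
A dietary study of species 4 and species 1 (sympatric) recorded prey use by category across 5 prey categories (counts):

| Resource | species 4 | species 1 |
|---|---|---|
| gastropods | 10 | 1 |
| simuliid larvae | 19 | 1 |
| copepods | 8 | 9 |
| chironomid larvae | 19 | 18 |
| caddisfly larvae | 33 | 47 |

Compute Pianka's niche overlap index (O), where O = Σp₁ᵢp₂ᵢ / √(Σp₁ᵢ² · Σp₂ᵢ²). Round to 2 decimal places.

Proportions for species 4 (n=89): 10/89=0.1124, 19/89=0.2135, 8/89=0.0899, 19/89=0.2135, 33/89=0.3708
Proportions for species 1 (n=76): 1/76=0.0132, 1/76=0.0132, 9/76=0.1184, 18/76=0.2368, 47/76=0.6184
Σ p₁ᵢp₂ᵢ = 0.001484 + 0.002818 + 0.010644 + 0.050557 + 0.229303 = 0.294806
Σp_1ᵢ² = 0.1124² + 0.2135² + 0.0899² + 0.2135² + 0.3708² = 0.012634 + 0.045582 + 0.008082 + 0.045582 + 0.137493 = 0.249373
Σp_2ᵢ² = 0.0132² + 0.0132² + 0.1184² + 0.2368² + 0.6184² = 0.000174 + 0.000174 + 0.014019 + 0.056074 + 0.382419 = 0.452860
O = 0.294806 / √(0.249373 × 0.452860) = 0.294806 / 0.3360522 = 0.8773

0.88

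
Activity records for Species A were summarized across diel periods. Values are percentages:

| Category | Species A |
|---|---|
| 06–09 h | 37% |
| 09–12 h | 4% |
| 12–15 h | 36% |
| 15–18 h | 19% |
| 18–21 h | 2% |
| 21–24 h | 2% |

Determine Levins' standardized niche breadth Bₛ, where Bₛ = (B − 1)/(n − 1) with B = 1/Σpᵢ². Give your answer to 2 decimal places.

Convert percentages to proportions (divide by 100).
Σpᵢ² = 0.37² + 0.04² + 0.36² + 0.19² + 0.02² + 0.02² = 0.1369 + 0.0016 + 0.1296 + 0.0361 + 0.0004 + 0.0004 = 0.3050
B = 1 / 0.3050 = 3.2787
Bₛ = (B − 1)/(n − 1) = (3.2787 − 1)/(6 − 1) = 2.2787/5 = 0.4557

0.46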